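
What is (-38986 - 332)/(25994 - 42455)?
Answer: 13106/5487 ≈ 2.3886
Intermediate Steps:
(-38986 - 332)/(25994 - 42455) = -39318/(-16461) = -39318*(-1/16461) = 13106/5487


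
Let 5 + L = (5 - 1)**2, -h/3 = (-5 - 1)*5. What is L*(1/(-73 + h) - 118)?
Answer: -22055/17 ≈ -1297.4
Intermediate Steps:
h = 90 (h = -3*(-5 - 1)*5 = -(-18)*5 = -3*(-30) = 90)
L = 11 (L = -5 + (5 - 1)**2 = -5 + 4**2 = -5 + 16 = 11)
L*(1/(-73 + h) - 118) = 11*(1/(-73 + 90) - 118) = 11*(1/17 - 118) = 11*(-2005/17) = -22055/17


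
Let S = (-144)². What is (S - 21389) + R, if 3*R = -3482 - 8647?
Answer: -4696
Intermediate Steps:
R = -4043 (R = (-3482 - 8647)/3 = (⅓)*(-12129) = -4043)
S = 20736
(S - 21389) + R = (20736 - 21389) - 4043 = -653 - 4043 = -4696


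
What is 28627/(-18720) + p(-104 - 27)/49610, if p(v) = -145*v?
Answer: -106459907/92869920 ≈ -1.1463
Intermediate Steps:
28627/(-18720) + p(-104 - 27)/49610 = 28627/(-18720) - 145*(-104 - 27)/49610 = 28627*(-1/18720) - 145*(-131)*(1/49610) = -28627/18720 + 18995*(1/49610) = -28627/18720 + 3799/9922 = -106459907/92869920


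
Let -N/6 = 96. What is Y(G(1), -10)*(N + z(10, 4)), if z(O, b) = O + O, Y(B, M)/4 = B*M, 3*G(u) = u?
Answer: 22240/3 ≈ 7413.3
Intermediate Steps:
N = -576 (N = -6*96 = -576)
G(u) = u/3
Y(B, M) = 4*B*M (Y(B, M) = 4*(B*M) = 4*B*M)
z(O, b) = 2*O
Y(G(1), -10)*(N + z(10, 4)) = (4*((1/3)*1)*(-10))*(-576 + 2*10) = (4*(1/3)*(-10))*(-576 + 20) = -40/3*(-556) = 22240/3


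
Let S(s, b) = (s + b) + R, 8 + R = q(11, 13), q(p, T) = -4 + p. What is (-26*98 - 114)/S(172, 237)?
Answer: -1331/204 ≈ -6.5245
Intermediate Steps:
R = -1 (R = -8 + (-4 + 11) = -8 + 7 = -1)
S(s, b) = -1 + b + s (S(s, b) = (s + b) - 1 = (b + s) - 1 = -1 + b + s)
(-26*98 - 114)/S(172, 237) = (-26*98 - 114)/(-1 + 237 + 172) = (-2548 - 114)/408 = -2662*1/408 = -1331/204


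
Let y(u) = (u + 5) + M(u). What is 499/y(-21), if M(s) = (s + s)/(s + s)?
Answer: -499/15 ≈ -33.267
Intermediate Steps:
M(s) = 1 (M(s) = (2*s)/((2*s)) = (2*s)*(1/(2*s)) = 1)
y(u) = 6 + u (y(u) = (u + 5) + 1 = (5 + u) + 1 = 6 + u)
499/y(-21) = 499/(6 - 21) = 499/(-15) = 499*(-1/15) = -499/15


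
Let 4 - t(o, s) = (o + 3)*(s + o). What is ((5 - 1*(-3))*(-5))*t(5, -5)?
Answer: -160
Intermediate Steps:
t(o, s) = 4 - (3 + o)*(o + s) (t(o, s) = 4 - (o + 3)*(s + o) = 4 - (3 + o)*(o + s))
((5 - 1*(-3))*(-5))*t(5, -5) = ((5 - 1*(-3))*(-5))*(4 - 1*5**2 - 3*5 - 3*(-5) - 1*5*(-5)) = ((5 + 3)*(-5))*(4 - 1*25 - 15 + 15 + 25) = (8*(-5))*(4 - 25 - 15 + 15 + 25) = -40*4 = -160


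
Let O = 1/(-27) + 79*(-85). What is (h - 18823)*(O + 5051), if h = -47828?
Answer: 998187593/9 ≈ 1.1091e+8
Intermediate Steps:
O = -181306/27 (O = -1/27 - 6715 = -181306/27 ≈ -6715.0)
(h - 18823)*(O + 5051) = (-47828 - 18823)*(-181306/27 + 5051) = -66651*(-44929/27) = 998187593/9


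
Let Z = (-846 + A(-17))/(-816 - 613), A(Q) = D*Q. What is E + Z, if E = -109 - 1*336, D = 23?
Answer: -634668/1429 ≈ -444.13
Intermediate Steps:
A(Q) = 23*Q
E = -445 (E = -109 - 336 = -445)
Z = 1237/1429 (Z = (-846 + 23*(-17))/(-816 - 613) = (-846 - 391)/(-1429) = -1237*(-1/1429) = 1237/1429 ≈ 0.86564)
E + Z = -445 + 1237/1429 = -634668/1429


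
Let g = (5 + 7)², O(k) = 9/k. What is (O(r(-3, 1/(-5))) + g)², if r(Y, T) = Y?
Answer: 19881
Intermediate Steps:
g = 144 (g = 12² = 144)
(O(r(-3, 1/(-5))) + g)² = (9/(-3) + 144)² = (9*(-⅓) + 144)² = (-3 + 144)² = 141² = 19881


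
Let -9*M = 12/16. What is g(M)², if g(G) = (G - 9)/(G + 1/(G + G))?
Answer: 11881/5329 ≈ 2.2295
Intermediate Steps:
M = -1/12 (M = -4/(3*16) = -⅑*¾ = -1/12 ≈ -0.083333)
g(G) = (-9 + G)/(G + 1/(2*G))
g(M)² = (2*(-1/12)*(-9 - 1/12)/(1 + 2*(-1/12)²))² = (2*(-1/12)*(-109/12)/(1 + 2*(1/144)))² = (2*(-1/12)*(-109/12)/(1 + 1/72))² = (2*(-1/12)*(-109/12)/(73/72))² = (2*(-1/12)*(72/73)*(-109/12))² = (109/73)² = 11881/5329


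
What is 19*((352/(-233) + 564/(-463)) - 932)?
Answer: -1915914704/107879 ≈ -17760.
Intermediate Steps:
19*((352/(-233) + 564/(-463)) - 932) = 19*((352*(-1/233) + 564*(-1/463)) - 932) = 19*((-352/233 - 564/463) - 932) = 19*(-294388/107879 - 932) = 19*(-100837616/107879) = -1915914704/107879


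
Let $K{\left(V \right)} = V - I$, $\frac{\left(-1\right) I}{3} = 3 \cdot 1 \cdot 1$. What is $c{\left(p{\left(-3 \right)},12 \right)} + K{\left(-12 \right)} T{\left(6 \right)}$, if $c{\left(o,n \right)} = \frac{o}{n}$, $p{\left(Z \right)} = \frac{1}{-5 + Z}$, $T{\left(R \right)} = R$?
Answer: $- \frac{1729}{96} \approx -18.01$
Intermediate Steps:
$I = -9$ ($I = - 3 \cdot 3 \cdot 1 \cdot 1 = - 3 \cdot 3 \cdot 1 = \left(-3\right) 3 = -9$)
$K{\left(V \right)} = 9 + V$ ($K{\left(V \right)} = V - -9 = V + 9 = 9 + V$)
$c{\left(p{\left(-3 \right)},12 \right)} + K{\left(-12 \right)} T{\left(6 \right)} = \frac{1}{\left(-5 - 3\right) 12} + \left(9 - 12\right) 6 = \frac{1}{-8} \cdot \frac{1}{12} - 18 = \left(- \frac{1}{8}\right) \frac{1}{12} - 18 = - \frac{1}{96} - 18 = - \frac{1729}{96}$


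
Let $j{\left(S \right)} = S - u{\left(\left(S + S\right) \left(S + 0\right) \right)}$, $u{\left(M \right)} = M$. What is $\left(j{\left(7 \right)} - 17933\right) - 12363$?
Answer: $-30387$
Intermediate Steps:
$j{\left(S \right)} = S - 2 S^{2}$ ($j{\left(S \right)} = S - \left(S + S\right) \left(S + 0\right) = S - 2 S S = S - 2 S^{2}$)
$\left(j{\left(7 \right)} - 17933\right) - 12363 = \left(7 \left(1 - 14\right) - 17933\right) - 12363 = \left(7 \left(-13\right) - 17933\right) - 12363 = \left(-91 - 17933\right) - 12363 = -18024 - 12363 = -30387$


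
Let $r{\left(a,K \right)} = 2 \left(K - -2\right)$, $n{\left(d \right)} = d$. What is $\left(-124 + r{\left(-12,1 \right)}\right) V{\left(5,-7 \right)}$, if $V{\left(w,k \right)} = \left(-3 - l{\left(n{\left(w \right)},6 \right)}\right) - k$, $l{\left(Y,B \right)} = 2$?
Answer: $-236$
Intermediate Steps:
$r{\left(a,K \right)} = 4 + 2 K$ ($r{\left(a,K \right)} = 2 \left(K + 2\right) = 2 \left(2 + K\right) = 4 + 2 K$)
$V{\left(w,k \right)} = -5 - k$ ($V{\left(w,k \right)} = \left(-3 - 2\right) - k = -5 - k$)
$\left(-124 + r{\left(-12,1 \right)}\right) V{\left(5,-7 \right)} = \left(-124 + \left(4 + 2 \cdot 1\right)\right) \left(-5 - -7\right) = \left(-124 + \left(4 + 2\right)\right) \left(-5 + 7\right) = \left(-124 + 6\right) 2 = \left(-118\right) 2 = -236$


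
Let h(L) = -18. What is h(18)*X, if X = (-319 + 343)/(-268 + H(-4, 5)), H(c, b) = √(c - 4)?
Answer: 4824/2993 + 36*I*√2/2993 ≈ 1.6118 + 0.01701*I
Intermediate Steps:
H(c, b) = √(-4 + c)
X = 24/(-268 + 2*I*√2) (X = (-319 + 343)/(-268 + √(-4 - 4)) = 24/(-268 + √(-8)) = 24/(-268 + 2*I*√2) ≈ -0.089542 - 0.00094501*I)
h(18)*X = -18*(-268/2993 - 2*I*√2/2993) = 4824/2993 + 36*I*√2/2993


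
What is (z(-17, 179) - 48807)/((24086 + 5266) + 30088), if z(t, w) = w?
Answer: -12157/14860 ≈ -0.81810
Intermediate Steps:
(z(-17, 179) - 48807)/((24086 + 5266) + 30088) = (179 - 48807)/((24086 + 5266) + 30088) = -48628/(29352 + 30088) = -48628/59440 = -48628*1/59440 = -12157/14860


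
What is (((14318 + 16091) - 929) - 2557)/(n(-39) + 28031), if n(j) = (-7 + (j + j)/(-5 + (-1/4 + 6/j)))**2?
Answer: 163528231/170593824 ≈ 0.95858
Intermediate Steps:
n(j) = (-7 + 2*j/(-21/4 + 6/j))**2 (n(j) = (-7 + (2*j)/(-5 + (-1*1/4 + 6/j)))**2 = (-7 + (2*j)/(-5 + (-1/4 + 6/j)))**2 = (-7 + (2*j)/(-21/4 + 6/j))**2 = (-7 + 2*j/(-21/4 + 6/j))**2)
(((14318 + 16091) - 929) - 2557)/(n(-39) + 28031) = (((14318 + 16091) - 929) - 2557)/((-168 + 8*(-39)**2 + 147*(-39))**2/(9*(-8 + 7*(-39))**2) + 28031) = ((30409 - 929) - 2557)/((-168 + 8*1521 - 5733)**2/(9*(-8 - 273)**2) + 28031) = (29480 - 2557)/((1/9)*(-168 + 12168 - 5733)**2/(-281)**2 + 28031) = 26923/((1/9)*(1/78961)*6267**2 + 28031) = 26923/((1/9)*(1/78961)*39275289 + 28031) = 26923/(4363921/78961 + 28031) = 26923/(2217719712/78961) = 26923*(78961/2217719712) = 163528231/170593824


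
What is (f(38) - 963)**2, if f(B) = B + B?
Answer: 786769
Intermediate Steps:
f(B) = 2*B
(f(38) - 963)**2 = (2*38 - 963)**2 = (76 - 963)**2 = (-887)**2 = 786769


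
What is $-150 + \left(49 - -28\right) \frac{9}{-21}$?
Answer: $-183$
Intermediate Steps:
$-150 + \left(49 - -28\right) \frac{9}{-21} = -150 + \left(49 + 28\right) 9 \left(- \frac{1}{21}\right) = -150 + 77 \left(- \frac{3}{7}\right) = -150 - 33 = -183$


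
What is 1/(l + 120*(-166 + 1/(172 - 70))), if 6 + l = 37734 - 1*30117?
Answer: -17/209233 ≈ -8.1249e-5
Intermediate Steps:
l = 7611 (l = -6 + (37734 - 1*30117) = -6 + (37734 - 30117) = -6 + 7617 = 7611)
1/(l + 120*(-166 + 1/(172 - 70))) = 1/(7611 + 120*(-166 + 1/(172 - 70))) = 1/(7611 + 120*(-166 + 1/102)) = 1/(7611 + 120*(-16931/102)) = 1/(7611 - 338620/17) = 1/(-209233/17) = -17/209233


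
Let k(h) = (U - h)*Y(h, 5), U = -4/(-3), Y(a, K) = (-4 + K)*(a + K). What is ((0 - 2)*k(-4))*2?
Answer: -64/3 ≈ -21.333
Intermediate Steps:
Y(a, K) = (-4 + K)*(K + a)
U = 4/3 (U = -4*(-⅓) = 4/3 ≈ 1.3333)
k(h) = (5 + h)*(4/3 - h) (k(h) = (4/3 - h)*(5² - 4*5 - 4*h + 5*h) = (4/3 - h)*(25 - 20 - 4*h + 5*h) = (4/3 - h)*(5 + h) = (5 + h)*(4/3 - h))
((0 - 2)*k(-4))*2 = ((0 - 2)*(-(-4 + 3*(-4))*(5 - 4)/3))*2 = -(-2)*(-4 - 12)/3*2 = -(-2)*(-16)/3*2 = -2*16/3*2 = -32/3*2 = -64/3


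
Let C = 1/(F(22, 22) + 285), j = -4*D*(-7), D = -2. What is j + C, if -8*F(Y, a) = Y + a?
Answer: -31302/559 ≈ -55.996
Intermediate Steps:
F(Y, a) = -Y/8 - a/8 (F(Y, a) = -(Y + a)/8 = -Y/8 - a/8)
j = -56 (j = -4*(-2)*(-7) = 8*(-7) = -56)
C = 2/559 (C = 1/((-⅛*22 - ⅛*22) + 285) = 1/((-11/4 - 11/4) + 285) = 1/(-11/2 + 285) = 1/(559/2) = 2/559 ≈ 0.0035778)
j + C = -56 + 2/559 = -31302/559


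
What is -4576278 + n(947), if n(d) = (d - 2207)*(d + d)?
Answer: -6962718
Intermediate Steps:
n(d) = 2*d*(-2207 + d) (n(d) = (-2207 + d)*(2*d) = 2*d*(-2207 + d))
-4576278 + n(947) = -4576278 + 2*947*(-2207 + 947) = -4576278 + 2*947*(-1260) = -4576278 - 2386440 = -6962718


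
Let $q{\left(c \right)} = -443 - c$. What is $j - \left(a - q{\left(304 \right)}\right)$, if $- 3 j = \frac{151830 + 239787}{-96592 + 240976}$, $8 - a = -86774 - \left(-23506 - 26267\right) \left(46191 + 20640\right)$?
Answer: $\frac{160087773343239}{48128} \approx 3.3263 \cdot 10^{9}$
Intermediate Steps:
$a = -3326292581$ ($a = 8 - \left(-86774 - \left(-23506 - 26267\right) \left(46191 + 20640\right)\right) = 8 - \left(-86774 - \left(-49773\right) 66831\right) = 8 - \left(-86774 - -3326379363\right) = 8 - \left(-86774 + 3326379363\right) = 8 - 3326292589 = -3326292581$)
$j = - \frac{43513}{48128}$ ($j = - \frac{\left(151830 + 239787\right) \frac{1}{-96592 + 240976}}{3} = - \frac{391617 \cdot \frac{1}{144384}}{3} = \left(- \frac{1}{3}\right) \frac{130539}{48128} = - \frac{43513}{48128} \approx -0.90411$)
$j - \left(a - q{\left(304 \right)}\right) = - \frac{43513}{48128} - \left(-3326292581 - \left(-443 - 304\right)\right) = - \frac{43513}{48128} - \left(-3326292581 - -747\right) = - \frac{43513}{48128} - \left(-3326292581 + 747\right) = - \frac{43513}{48128} - -3326291834 = - \frac{43513}{48128} + 3326291834 = \frac{160087773343239}{48128}$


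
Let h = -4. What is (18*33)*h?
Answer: -2376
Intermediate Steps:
(18*33)*h = (18*33)*(-4) = 594*(-4) = -2376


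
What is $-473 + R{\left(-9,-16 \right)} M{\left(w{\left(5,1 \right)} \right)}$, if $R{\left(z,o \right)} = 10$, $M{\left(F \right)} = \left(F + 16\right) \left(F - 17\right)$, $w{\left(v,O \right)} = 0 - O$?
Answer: $-3173$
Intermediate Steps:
$w{\left(v,O \right)} = - O$
$M{\left(F \right)} = \left(-17 + F\right) \left(16 + F\right)$ ($M{\left(F \right)} = \left(16 + F\right) \left(-17 + F\right) = \left(-17 + F\right) \left(16 + F\right)$)
$-473 + R{\left(-9,-16 \right)} M{\left(w{\left(5,1 \right)} \right)} = -473 + 10 \left(-272 + \left(\left(-1\right) 1\right)^{2} - \left(-1\right) 1\right) = -473 + 10 \left(-272 + \left(-1\right)^{2} - -1\right) = -473 + 10 \left(-272 + 1 + 1\right) = -473 + 10 \left(-270\right) = -473 - 2700 = -3173$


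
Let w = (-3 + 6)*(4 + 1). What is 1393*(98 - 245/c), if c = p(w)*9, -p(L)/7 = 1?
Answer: 1277381/9 ≈ 1.4193e+5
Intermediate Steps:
w = 15 (w = 3*5 = 15)
p(L) = -7 (p(L) = -7*1 = -7)
c = -63 (c = -7*9 = -63)
1393*(98 - 245/c) = 1393*(98 - 245/(-63)) = 1393*(98 - 245*(-1/63)) = 1393*(98 + 35/9) = 1393*(917/9) = 1277381/9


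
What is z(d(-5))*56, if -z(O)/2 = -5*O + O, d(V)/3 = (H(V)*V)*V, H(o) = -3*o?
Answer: 504000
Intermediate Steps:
d(V) = -9*V**3 (d(V) = 3*(((-3*V)*V)*V) = 3*((-3*V**2)*V) = 3*(-3*V**3) = -9*V**3)
z(O) = 8*O (z(O) = -2*(-5*O + O) = -(-8)*O = 8*O)
z(d(-5))*56 = (8*(-9*(-5)**3))*56 = (8*(-9*(-125)))*56 = (8*1125)*56 = 9000*56 = 504000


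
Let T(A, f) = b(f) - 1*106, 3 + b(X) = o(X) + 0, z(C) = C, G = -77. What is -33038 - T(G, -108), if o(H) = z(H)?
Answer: -32821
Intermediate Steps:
o(H) = H
b(X) = -3 + X (b(X) = -3 + (X + 0) = -3 + X)
T(A, f) = -109 + f (T(A, f) = (-3 + f) - 1*106 = (-3 + f) - 106 = -109 + f)
-33038 - T(G, -108) = -33038 - (-109 - 108) = -33038 - 1*(-217) = -33038 + 217 = -32821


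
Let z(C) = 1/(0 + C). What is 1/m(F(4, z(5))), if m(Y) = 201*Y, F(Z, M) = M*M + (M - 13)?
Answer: -25/64119 ≈ -0.00038990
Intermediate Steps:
z(C) = 1/C
F(Z, M) = -13 + M + M² (F(Z, M) = M² + (-13 + M) = -13 + M + M²)
1/m(F(4, z(5))) = 1/(201*(-13 + 1/5 + (1/5)²)) = 1/(201*(-13 + ⅕ + (⅕)²)) = 1/(201*(-13 + ⅕ + 1/25)) = 1/(201*(-319/25)) = 1/(-64119/25) = -25/64119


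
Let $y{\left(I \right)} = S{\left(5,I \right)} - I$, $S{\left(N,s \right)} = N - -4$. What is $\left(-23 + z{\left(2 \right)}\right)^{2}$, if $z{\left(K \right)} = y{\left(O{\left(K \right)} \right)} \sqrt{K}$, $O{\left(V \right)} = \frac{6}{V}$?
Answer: $601 - 276 \sqrt{2} \approx 210.68$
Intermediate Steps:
$S{\left(N,s \right)} = 4 + N$ ($S{\left(N,s \right)} = N + 4 = 4 + N$)
$y{\left(I \right)} = 9 - I$ ($y{\left(I \right)} = \left(4 + 5\right) - I = 9 - I$)
$z{\left(K \right)} = \sqrt{K} \left(9 - \frac{6}{K}\right)$ ($z{\left(K \right)} = \left(9 - \frac{6}{K}\right) \sqrt{K} = \sqrt{K} \left(9 - \frac{6}{K}\right)$)
$\left(-23 + z{\left(2 \right)}\right)^{2} = \left(-23 + \frac{3 \left(-2 + 3 \cdot 2\right)}{\sqrt{2}}\right)^{2} = \left(-23 + 3 \frac{\sqrt{2}}{2} \left(-2 + 6\right)\right)^{2} = \left(-23 + 3 \frac{\sqrt{2}}{2} \cdot 4\right)^{2} = \left(-23 + 6 \sqrt{2}\right)^{2}$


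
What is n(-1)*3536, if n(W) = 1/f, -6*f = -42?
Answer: 3536/7 ≈ 505.14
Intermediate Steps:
f = 7 (f = -⅙*(-42) = 7)
n(W) = ⅐ (n(W) = 1/7 = ⅐)
n(-1)*3536 = (⅐)*3536 = 3536/7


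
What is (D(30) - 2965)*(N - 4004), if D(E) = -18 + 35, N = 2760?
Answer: 3667312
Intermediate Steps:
D(E) = 17
(D(30) - 2965)*(N - 4004) = (17 - 2965)*(2760 - 4004) = -2948*(-1244) = 3667312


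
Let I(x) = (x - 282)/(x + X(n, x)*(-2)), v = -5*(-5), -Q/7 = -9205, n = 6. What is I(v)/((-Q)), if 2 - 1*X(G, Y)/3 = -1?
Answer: 257/451045 ≈ 0.00056979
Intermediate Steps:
X(G, Y) = 9 (X(G, Y) = 6 - 3*(-1) = 6 + 3 = 9)
Q = 64435 (Q = -7*(-9205) = 64435)
v = 25
I(x) = (-282 + x)/(-18 + x) (I(x) = (x - 282)/(x + 9*(-2)) = (-282 + x)/(x - 18) = (-282 + x)/(-18 + x))
I(v)/((-Q)) = ((-282 + 25)/(-18 + 25))/((-1*64435)) = (-257/7)/(-64435) = ((⅐)*(-257))*(-1/64435) = -257/7*(-1/64435) = 257/451045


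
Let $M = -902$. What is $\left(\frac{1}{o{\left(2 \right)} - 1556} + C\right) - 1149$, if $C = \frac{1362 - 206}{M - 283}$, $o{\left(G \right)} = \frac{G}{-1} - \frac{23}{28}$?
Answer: $- \frac{19826238889}{17240565} \approx -1150.0$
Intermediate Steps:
$o{\left(G \right)} = - \frac{23}{28} - G$ ($o{\left(G \right)} = G \left(-1\right) - \frac{23}{28} = - G - \frac{23}{28} = - \frac{23}{28} - G$)
$C = - \frac{1156}{1185}$ ($C = \frac{1362 - 206}{-902 - 283} = \frac{1156}{-1185} = 1156 \left(- \frac{1}{1185}\right) = - \frac{1156}{1185} \approx -0.97553$)
$\left(\frac{1}{o{\left(2 \right)} - 1556} + C\right) - 1149 = \left(\frac{1}{\left(- \frac{23}{28} - 2\right) - 1556} - \frac{1156}{1185}\right) - 1149 = \left(\frac{1}{- \frac{79}{28} - 1556} - \frac{1156}{1185}\right) - 1149 = \left(\frac{1}{- \frac{43647}{28}} - \frac{1156}{1185}\right) - 1149 = \left(- \frac{28}{43647} - \frac{1156}{1185}\right) - 1149 = - \frac{16829704}{17240565} - 1149 = - \frac{19826238889}{17240565}$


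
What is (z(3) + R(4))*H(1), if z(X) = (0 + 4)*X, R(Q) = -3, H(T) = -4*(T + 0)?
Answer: -36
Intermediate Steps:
H(T) = -4*T
z(X) = 4*X
(z(3) + R(4))*H(1) = (4*3 - 3)*(-4*1) = (12 - 3)*(-4) = 9*(-4) = -36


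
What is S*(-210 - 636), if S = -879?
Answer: 743634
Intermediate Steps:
S*(-210 - 636) = -879*(-210 - 636) = -879*(-846) = 743634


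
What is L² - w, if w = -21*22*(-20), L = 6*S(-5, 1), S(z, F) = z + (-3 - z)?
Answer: -8916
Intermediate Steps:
S(z, F) = -3
L = -18 (L = 6*(-3) = -18)
w = 9240 (w = -462*(-20) = 9240)
L² - w = (-18)² - 1*9240 = 324 - 9240 = -8916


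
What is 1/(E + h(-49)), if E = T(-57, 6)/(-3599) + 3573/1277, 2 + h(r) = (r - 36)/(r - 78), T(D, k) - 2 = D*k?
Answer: 583682221/911551702 ≈ 0.64032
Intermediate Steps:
T(D, k) = 2 + D*k
h(r) = -2 + (-36 + r)/(-78 + r) (h(r) = -2 + (r - 36)/(r - 78) = -2 + (-36 + r)/(-78 + r))
E = 13293407/4595923 (E = (2 - 57*6)/(-3599) + 3573/1277 = (2 - 342)*(-1/3599) + 3573*(1/1277) = -340*(-1/3599) + 3573/1277 = 340/3599 + 3573/1277 = 13293407/4595923 ≈ 2.8924)
1/(E + h(-49)) = 1/(13293407/4595923 + (120 - 1*(-49))/(-78 - 49)) = 1/(13293407/4595923 + (120 + 49)/(-127)) = 1/(13293407/4595923 - 1/127*169) = 1/(13293407/4595923 - 169/127) = 1/(911551702/583682221) = 583682221/911551702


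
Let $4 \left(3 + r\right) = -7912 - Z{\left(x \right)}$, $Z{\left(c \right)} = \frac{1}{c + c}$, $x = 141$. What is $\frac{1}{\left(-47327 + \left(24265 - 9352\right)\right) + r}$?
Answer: $- \frac{1128}{38797561} \approx -2.9074 \cdot 10^{-5}$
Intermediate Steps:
$Z{\left(c \right)} = \frac{1}{2 c}$
$r = - \frac{2234569}{1128}$ ($r = -3 + \frac{-7912 - \frac{1}{2 \cdot 141}}{4} = -3 + \frac{-7912 - \frac{1}{2} \cdot \frac{1}{141}}{4} = -3 + \frac{-7912 - \frac{1}{282}}{4} = -3 + \frac{1}{4} \left(- \frac{2231185}{282}\right) = -3 - \frac{2231185}{1128} = - \frac{2234569}{1128} \approx -1981.0$)
$\frac{1}{\left(-47327 + \left(24265 - 9352\right)\right) + r} = \frac{1}{\left(-47327 + \left(24265 - 9352\right)\right) - \frac{2234569}{1128}} = \frac{1}{\left(-47327 + 14913\right) - \frac{2234569}{1128}} = \frac{1}{-32414 - \frac{2234569}{1128}} = \frac{1}{- \frac{38797561}{1128}} = - \frac{1128}{38797561}$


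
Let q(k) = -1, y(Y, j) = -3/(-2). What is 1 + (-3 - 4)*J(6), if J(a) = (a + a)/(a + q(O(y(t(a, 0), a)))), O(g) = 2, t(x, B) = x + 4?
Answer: -79/5 ≈ -15.800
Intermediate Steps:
t(x, B) = 4 + x
y(Y, j) = 3/2 (y(Y, j) = -3*(-½) = 3/2)
J(a) = 2*a/(-1 + a) (J(a) = (a + a)/(a - 1) = (2*a)/(-1 + a) = 2*a/(-1 + a))
1 + (-3 - 4)*J(6) = 1 + (-3 - 4)*(2*6/(-1 + 6)) = 1 - 14*6/5 = 1 - 7*12/5 = 1 - 84/5 = -79/5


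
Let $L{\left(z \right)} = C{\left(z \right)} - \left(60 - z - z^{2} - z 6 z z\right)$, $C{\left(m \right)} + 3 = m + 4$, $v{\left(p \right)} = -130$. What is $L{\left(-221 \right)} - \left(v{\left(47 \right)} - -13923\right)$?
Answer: $-64728619$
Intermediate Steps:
$C{\left(m \right)} = 1 + m$ ($C{\left(m \right)} = -3 + \left(m + 4\right) = -3 + \left(4 + m\right) = 1 + m$)
$L{\left(z \right)} = -59 + z^{2} + 2 z + 6 z^{3}$ ($L{\left(z \right)} = \left(1 + z\right) - \left(60 - z - z^{2} - z 6 z z\right) = \left(1 + z\right) - \left(60 - z - z^{2} - 6 z z z\right) = \left(1 + z\right) - \left(60 - z - z^{2} - 6 z^{2} z\right) = \left(1 + z\right) - \left(60 - z - z^{2} - 6 z^{3}\right) = \left(1 + z\right) + \left(z + \left(-60 + z^{2} + 6 z^{3}\right)\right) = \left(1 + z\right) + \left(-60 + z + z^{2} + 6 z^{3}\right) = -59 + z^{2} + 2 z + 6 z^{3}$)
$L{\left(-221 \right)} - \left(v{\left(47 \right)} - -13923\right) = \left(-59 + \left(-221\right)^{2} + 2 \left(-221\right) + 6 \left(-221\right)^{3}\right) - \left(-130 - -13923\right) = \left(-59 + 48841 - 442 + 6 \left(-10793861\right)\right) - \left(-130 + 13923\right) = \left(-59 + 48841 - 442 - 64763166\right) - 13793 = -64714826 - 13793 = -64728619$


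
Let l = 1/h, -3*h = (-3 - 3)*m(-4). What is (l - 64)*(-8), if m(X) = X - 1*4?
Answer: 1025/2 ≈ 512.50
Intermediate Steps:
m(X) = -4 + X (m(X) = X - 4 = -4 + X)
h = -16 (h = -(-3 - 3)*(-4 - 4)/3 = -(-2)*(-8) = -⅓*48 = -16)
l = -1/16 (l = 1/(-16) = -1/16 ≈ -0.062500)
(l - 64)*(-8) = (-1/16 - 64)*(-8) = -1025/16*(-8) = 1025/2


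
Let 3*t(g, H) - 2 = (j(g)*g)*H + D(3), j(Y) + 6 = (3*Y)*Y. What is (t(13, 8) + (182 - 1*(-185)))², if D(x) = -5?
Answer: 314494756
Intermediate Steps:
j(Y) = -6 + 3*Y² (j(Y) = -6 + (3*Y)*Y = -6 + 3*Y²)
t(g, H) = -1 + H*g*(-6 + 3*g²)/3 (t(g, H) = ⅔ + (((-6 + 3*g²)*g)*H - 5)/3 = ⅔ + ((g*(-6 + 3*g²))*H - 5)/3 = ⅔ + (H*g*(-6 + 3*g²) - 5)/3 = ⅔ + (-5 + H*g*(-6 + 3*g²))/3 = ⅔ + (-5/3 + H*g*(-6 + 3*g²)/3) = -1 + H*g*(-6 + 3*g²)/3)
(t(13, 8) + (182 - 1*(-185)))² = ((-1 + 8*13*(-2 + 13²)) + (182 - 1*(-185)))² = ((-1 + 8*13*(-2 + 169)) + (182 + 185))² = ((-1 + 8*13*167) + 367)² = ((-1 + 17368) + 367)² = (17367 + 367)² = 17734² = 314494756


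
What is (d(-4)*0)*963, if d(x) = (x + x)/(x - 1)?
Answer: 0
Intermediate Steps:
d(x) = 2*x/(-1 + x) (d(x) = (2*x)/(-1 + x) = 2*x/(-1 + x))
(d(-4)*0)*963 = ((2*(-4)/(-1 - 4))*0)*963 = ((2*(-4)/(-5))*0)*963 = ((2*(-4)*(-1/5))*0)*963 = ((8/5)*0)*963 = 0*963 = 0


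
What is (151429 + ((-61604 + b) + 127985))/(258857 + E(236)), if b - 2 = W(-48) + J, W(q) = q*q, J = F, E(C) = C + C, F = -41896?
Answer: 25460/37047 ≈ 0.68723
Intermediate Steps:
E(C) = 2*C
J = -41896
W(q) = q**2
b = -39590 (b = 2 + ((-48)**2 - 41896) = 2 + (2304 - 41896) = 2 - 39592 = -39590)
(151429 + ((-61604 + b) + 127985))/(258857 + E(236)) = (151429 + ((-61604 - 39590) + 127985))/(258857 + 2*236) = (151429 + (-101194 + 127985))/(258857 + 472) = (151429 + 26791)/259329 = 178220*(1/259329) = 25460/37047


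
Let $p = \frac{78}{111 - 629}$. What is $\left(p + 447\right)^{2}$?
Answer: $\frac{13394358756}{67081} \approx 1.9967 \cdot 10^{5}$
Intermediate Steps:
$p = - \frac{39}{259}$ ($p = \frac{78}{-518} = 78 \left(- \frac{1}{518}\right) = - \frac{39}{259} \approx -0.15058$)
$\left(p + 447\right)^{2} = \left(- \frac{39}{259} + 447\right)^{2} = \left(\frac{115734}{259}\right)^{2} = \frac{13394358756}{67081}$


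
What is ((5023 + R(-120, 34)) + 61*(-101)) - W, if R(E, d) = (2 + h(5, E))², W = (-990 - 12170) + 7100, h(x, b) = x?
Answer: 4971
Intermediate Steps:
W = -6060 (W = -13160 + 7100 = -6060)
R(E, d) = 49 (R(E, d) = (2 + 5)² = 7² = 49)
((5023 + R(-120, 34)) + 61*(-101)) - W = ((5023 + 49) + 61*(-101)) - 1*(-6060) = (5072 - 6161) + 6060 = -1089 + 6060 = 4971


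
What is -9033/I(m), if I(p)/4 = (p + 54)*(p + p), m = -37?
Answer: 9033/5032 ≈ 1.7951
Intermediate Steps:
I(p) = 8*p*(54 + p) (I(p) = 4*((p + 54)*(p + p)) = 4*((54 + p)*(2*p)) = 4*(2*p*(54 + p)) = 8*p*(54 + p))
-9033/I(m) = -9033*(-1/(296*(54 - 37))) = -9033/(8*(-37)*17) = -9033/(-5032) = -9033*(-1/5032) = 9033/5032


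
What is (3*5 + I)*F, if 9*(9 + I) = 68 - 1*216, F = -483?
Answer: 15134/3 ≈ 5044.7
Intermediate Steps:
I = -229/9 (I = -9 + (68 - 1*216)/9 = -9 + (68 - 216)/9 = -9 + (⅑)*(-148) = -9 - 148/9 = -229/9 ≈ -25.444)
(3*5 + I)*F = (3*5 - 229/9)*(-483) = (15 - 229/9)*(-483) = -94/9*(-483) = 15134/3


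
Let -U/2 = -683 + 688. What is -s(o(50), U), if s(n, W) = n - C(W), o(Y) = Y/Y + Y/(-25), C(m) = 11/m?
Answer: -⅒ ≈ -0.10000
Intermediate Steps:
U = -10 (U = -2*(-683 + 688) = -2*5 = -10)
o(Y) = 1 - Y/25 (o(Y) = 1 + Y*(-1/25) = 1 - Y/25)
s(n, W) = n - 11/W
-s(o(50), U) = -((1 - 1/25*50) - 11/(-10)) = -((1 - 2) - 11*(-⅒)) = -(-1 + 11/10) = -1*⅒ = -⅒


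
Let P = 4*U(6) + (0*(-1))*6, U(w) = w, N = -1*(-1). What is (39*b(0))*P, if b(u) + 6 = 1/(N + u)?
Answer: -4680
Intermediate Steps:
N = 1
b(u) = -6 + 1/(1 + u)
P = 24 (P = 4*6 + (0*(-1))*6 = 24 + 0*6 = 24 + 0 = 24)
(39*b(0))*P = (39*((-5 - 6*0)/(1 + 0)))*24 = (39*((-5 + 0)/1))*24 = (39*(1*(-5)))*24 = (39*(-5))*24 = -195*24 = -4680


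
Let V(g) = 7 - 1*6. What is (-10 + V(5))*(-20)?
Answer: 180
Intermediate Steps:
V(g) = 1 (V(g) = 7 - 6 = 1)
(-10 + V(5))*(-20) = (-10 + 1)*(-20) = -9*(-20) = 180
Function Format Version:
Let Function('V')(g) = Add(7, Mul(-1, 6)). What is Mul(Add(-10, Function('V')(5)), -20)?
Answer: 180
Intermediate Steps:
Function('V')(g) = 1 (Function('V')(g) = Add(7, -6) = 1)
Mul(Add(-10, Function('V')(5)), -20) = Mul(Add(-10, 1), -20) = Mul(-9, -20) = 180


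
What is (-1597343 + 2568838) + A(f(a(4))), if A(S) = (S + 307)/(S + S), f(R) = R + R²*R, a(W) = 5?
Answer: 252589137/260 ≈ 9.7150e+5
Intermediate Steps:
f(R) = R + R³
A(S) = (307 + S)/(2*S) (A(S) = (307 + S)/((2*S)) = (307 + S)*(1/(2*S)) = (307 + S)/(2*S))
(-1597343 + 2568838) + A(f(a(4))) = (-1597343 + 2568838) + (307 + (5 + 5³))/(2*(5 + 5³)) = 971495 + (307 + (5 + 125))/(2*(5 + 125)) = 971495 + (½)*(307 + 130)/130 = 971495 + (½)*(1/130)*437 = 971495 + 437/260 = 252589137/260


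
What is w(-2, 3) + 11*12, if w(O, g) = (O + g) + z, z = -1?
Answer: 132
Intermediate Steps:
w(O, g) = -1 + O + g (w(O, g) = (O + g) - 1 = -1 + O + g)
w(-2, 3) + 11*12 = (-1 - 2 + 3) + 11*12 = 0 + 132 = 132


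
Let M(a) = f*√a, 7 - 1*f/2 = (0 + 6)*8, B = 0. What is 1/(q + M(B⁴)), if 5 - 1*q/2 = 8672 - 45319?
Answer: 1/73304 ≈ 1.3642e-5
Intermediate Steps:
q = 73304 (q = 10 - 2*(8672 - 45319) = 10 - 2*(-36647) = 10 + 73294 = 73304)
f = -82 (f = 14 - 2*(0 + 6)*8 = 14 - 12*8 = 14 - 2*48 = 14 - 96 = -82)
M(a) = -82*√a
1/(q + M(B⁴)) = 1/(73304 - 82*√(0⁴)) = 1/(73304 - 82*√0) = 1/(73304 - 82*0) = 1/(73304 + 0) = 1/73304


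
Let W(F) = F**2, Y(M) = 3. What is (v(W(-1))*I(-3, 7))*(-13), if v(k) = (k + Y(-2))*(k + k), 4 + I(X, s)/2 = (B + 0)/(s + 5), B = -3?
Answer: 884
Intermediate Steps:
I(X, s) = -8 - 6/(5 + s) (I(X, s) = -8 + 2*((-3 + 0)/(s + 5)) = -8 + 2*(-3/(5 + s)) = -8 - 6/(5 + s))
v(k) = 2*k*(3 + k) (v(k) = (k + 3)*(k + k) = (3 + k)*(2*k) = 2*k*(3 + k))
(v(W(-1))*I(-3, 7))*(-13) = ((2*(-1)**2*(3 + (-1)**2))*(2*(-23 - 4*7)/(5 + 7)))*(-13) = ((2*1*(3 + 1))*(2*(-23 - 28)/12))*(-13) = ((2*1*4)*(2*(1/12)*(-51)))*(-13) = (8*(-17/2))*(-13) = -68*(-13) = 884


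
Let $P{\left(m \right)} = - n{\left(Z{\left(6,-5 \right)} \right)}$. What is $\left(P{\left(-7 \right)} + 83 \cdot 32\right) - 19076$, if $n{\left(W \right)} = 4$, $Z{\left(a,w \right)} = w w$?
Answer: $-16424$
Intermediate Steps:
$Z{\left(a,w \right)} = w^{2}$
$P{\left(m \right)} = -4$ ($P{\left(m \right)} = \left(-1\right) 4 = -4$)
$\left(P{\left(-7 \right)} + 83 \cdot 32\right) - 19076 = \left(-4 + 83 \cdot 32\right) - 19076 = \left(-4 + 2656\right) - 19076 = 2652 - 19076 = -16424$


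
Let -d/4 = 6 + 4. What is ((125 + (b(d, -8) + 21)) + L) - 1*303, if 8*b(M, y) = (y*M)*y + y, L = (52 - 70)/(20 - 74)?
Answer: -1433/3 ≈ -477.67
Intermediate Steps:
d = -40 (d = -4*(6 + 4) = -4*10 = -40)
L = ⅓ (L = -18/(-54) = -18*(-1/54) = ⅓ ≈ 0.33333)
b(M, y) = y/8 + M*y²/8 (b(M, y) = ((y*M)*y + y)/8 = ((M*y)*y + y)/8 = (M*y² + y)/8 = (y + M*y²)/8 = y/8 + M*y²/8)
((125 + (b(d, -8) + 21)) + L) - 1*303 = ((125 + ((⅛)*(-8)*(1 - 40*(-8)) + 21)) + ⅓) - 1*303 = ((125 + ((⅛)*(-8)*(1 + 320) + 21)) + ⅓) - 303 = ((125 + ((⅛)*(-8)*321 + 21)) + ⅓) - 303 = ((125 + (-321 + 21)) + ⅓) - 303 = ((125 - 300) + ⅓) - 303 = (-175 + ⅓) - 303 = -524/3 - 303 = -1433/3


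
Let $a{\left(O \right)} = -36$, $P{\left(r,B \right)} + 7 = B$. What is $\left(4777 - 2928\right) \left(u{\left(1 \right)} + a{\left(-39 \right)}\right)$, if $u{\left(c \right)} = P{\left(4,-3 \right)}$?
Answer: $-85054$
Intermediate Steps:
$P{\left(r,B \right)} = -7 + B$
$u{\left(c \right)} = -10$ ($u{\left(c \right)} = -7 - 3 = -10$)
$\left(4777 - 2928\right) \left(u{\left(1 \right)} + a{\left(-39 \right)}\right) = \left(4777 - 2928\right) \left(-10 - 36\right) = 1849 \left(-46\right) = -85054$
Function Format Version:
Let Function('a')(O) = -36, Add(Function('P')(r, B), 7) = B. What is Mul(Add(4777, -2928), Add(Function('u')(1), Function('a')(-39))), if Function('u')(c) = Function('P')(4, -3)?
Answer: -85054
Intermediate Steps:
Function('P')(r, B) = Add(-7, B)
Function('u')(c) = -10 (Function('u')(c) = Add(-7, -3) = -10)
Mul(Add(4777, -2928), Add(Function('u')(1), Function('a')(-39))) = Mul(Add(4777, -2928), Add(-10, -36)) = Mul(1849, -46) = -85054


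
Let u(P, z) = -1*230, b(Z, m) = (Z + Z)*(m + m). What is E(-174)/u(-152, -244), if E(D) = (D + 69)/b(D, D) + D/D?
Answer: -40333/9284640 ≈ -0.0043441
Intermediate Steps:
b(Z, m) = 4*Z*m (b(Z, m) = (2*Z)*(2*m) = 4*Z*m)
u(P, z) = -230
E(D) = 1 + (69 + D)/(4*D**2) (E(D) = (D + 69)/((4*D*D)) + D/D = (69 + D)/((4*D**2)) + 1 = (69 + D)*(1/(4*D**2)) + 1 = (69 + D)/(4*D**2) + 1 = 1 + (69 + D)/(4*D**2))
E(-174)/u(-152, -244) = ((1/4)*(69 - 174 + 4*(-174)**2)/(-174)**2)/(-230) = ((1/4)*(1/30276)*(69 - 174 + 4*30276))*(-1/230) = ((1/4)*(1/30276)*(69 - 174 + 121104))*(-1/230) = ((1/4)*(1/30276)*120999)*(-1/230) = (40333/40368)*(-1/230) = -40333/9284640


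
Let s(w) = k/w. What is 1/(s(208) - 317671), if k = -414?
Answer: -104/33037991 ≈ -3.1479e-6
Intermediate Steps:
s(w) = -414/w
1/(s(208) - 317671) = 1/(-414/208 - 317671) = 1/(-414*1/208 - 317671) = 1/(-207/104 - 317671) = 1/(-33037991/104) = -104/33037991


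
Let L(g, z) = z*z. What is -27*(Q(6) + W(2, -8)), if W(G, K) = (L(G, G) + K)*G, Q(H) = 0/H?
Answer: 216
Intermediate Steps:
Q(H) = 0
L(g, z) = z**2
W(G, K) = G*(K + G**2) (W(G, K) = (G**2 + K)*G = (K + G**2)*G = G*(K + G**2))
-27*(Q(6) + W(2, -8)) = -27*(0 + 2*(-8 + 2**2)) = -27*(0 + 2*(-8 + 4)) = -27*(0 + 2*(-4)) = -27*(0 - 8) = -27*(-8) = 216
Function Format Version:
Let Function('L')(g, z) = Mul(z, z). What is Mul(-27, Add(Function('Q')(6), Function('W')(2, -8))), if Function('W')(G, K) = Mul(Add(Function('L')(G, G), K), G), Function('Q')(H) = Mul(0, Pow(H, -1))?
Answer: 216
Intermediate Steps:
Function('Q')(H) = 0
Function('L')(g, z) = Pow(z, 2)
Function('W')(G, K) = Mul(G, Add(K, Pow(G, 2))) (Function('W')(G, K) = Mul(Add(Pow(G, 2), K), G) = Mul(Add(K, Pow(G, 2)), G) = Mul(G, Add(K, Pow(G, 2))))
Mul(-27, Add(Function('Q')(6), Function('W')(2, -8))) = Mul(-27, Add(0, Mul(2, Add(-8, Pow(2, 2))))) = Mul(-27, Add(0, Mul(2, Add(-8, 4)))) = Mul(-27, Add(0, Mul(2, -4))) = Mul(-27, Add(0, -8)) = Mul(-27, -8) = 216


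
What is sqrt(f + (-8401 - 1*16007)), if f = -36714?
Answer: I*sqrt(61122) ≈ 247.23*I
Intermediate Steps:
sqrt(f + (-8401 - 1*16007)) = sqrt(-36714 + (-8401 - 1*16007)) = sqrt(-36714 + (-8401 - 16007)) = sqrt(-36714 - 24408) = sqrt(-61122) = I*sqrt(61122)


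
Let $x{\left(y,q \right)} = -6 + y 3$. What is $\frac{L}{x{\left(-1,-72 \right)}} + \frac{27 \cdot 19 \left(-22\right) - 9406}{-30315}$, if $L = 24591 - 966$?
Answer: $- \frac{79556183}{30315} \approx -2624.3$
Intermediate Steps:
$x{\left(y,q \right)} = -6 + 3 y$
$L = 23625$ ($L = 24591 - 966 = 23625$)
$\frac{L}{x{\left(-1,-72 \right)}} + \frac{27 \cdot 19 \left(-22\right) - 9406}{-30315} = \frac{23625}{-6 + 3 \left(-1\right)} + \frac{27 \cdot 19 \left(-22\right) - 9406}{-30315} = \frac{23625}{-6 - 3} + \left(513 \left(-22\right) - 9406\right) \left(- \frac{1}{30315}\right) = \frac{23625}{-9} + \left(-11286 - 9406\right) \left(- \frac{1}{30315}\right) = 23625 \left(- \frac{1}{9}\right) - - \frac{20692}{30315} = -2625 + \frac{20692}{30315} = - \frac{79556183}{30315}$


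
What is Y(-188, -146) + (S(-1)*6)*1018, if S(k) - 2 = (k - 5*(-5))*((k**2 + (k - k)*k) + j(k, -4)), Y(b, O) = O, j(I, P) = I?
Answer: 12070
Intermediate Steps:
S(k) = 2 + (25 + k)*(k + k**2) (S(k) = 2 + (k - 5*(-5))*((k**2 + (k - k)*k) + k) = 2 + (k + 25)*((k**2 + 0*k) + k) = 2 + (25 + k)*((k**2 + 0) + k) = 2 + (25 + k)*(k**2 + k) = 2 + (25 + k)*(k + k**2))
Y(-188, -146) + (S(-1)*6)*1018 = -146 + ((2 + (-1)**3 + 25*(-1) + 26*(-1)**2)*6)*1018 = -146 + ((2 - 1 - 25 + 26*1)*6)*1018 = -146 + ((2 - 1 - 25 + 26)*6)*1018 = -146 + (2*6)*1018 = -146 + 12*1018 = -146 + 12216 = 12070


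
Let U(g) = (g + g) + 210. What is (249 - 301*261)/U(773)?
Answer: -19578/439 ≈ -44.597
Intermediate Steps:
U(g) = 210 + 2*g (U(g) = 2*g + 210 = 210 + 2*g)
(249 - 301*261)/U(773) = (249 - 301*261)/(210 + 2*773) = (249 - 78561)/(210 + 1546) = -78312/1756 = -78312*1/1756 = -19578/439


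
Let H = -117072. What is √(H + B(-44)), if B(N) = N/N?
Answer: I*√117071 ≈ 342.16*I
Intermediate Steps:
B(N) = 1
√(H + B(-44)) = √(-117072 + 1) = √(-117071) = I*√117071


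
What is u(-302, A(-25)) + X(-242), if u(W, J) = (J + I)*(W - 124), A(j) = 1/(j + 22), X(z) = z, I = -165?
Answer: 70190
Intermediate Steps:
A(j) = 1/(22 + j)
u(W, J) = (-165 + J)*(-124 + W) (u(W, J) = (J - 165)*(W - 124) = (-165 + J)*(-124 + W))
u(-302, A(-25)) + X(-242) = (20460 - 165*(-302) - 124/(22 - 25) - 302/(22 - 25)) - 242 = (20460 + 49830 - 124/(-3) - 302/(-3)) - 242 = (20460 + 49830 - 124*(-⅓) - ⅓*(-302)) - 242 = (20460 + 49830 + 124/3 + 302/3) - 242 = 70432 - 242 = 70190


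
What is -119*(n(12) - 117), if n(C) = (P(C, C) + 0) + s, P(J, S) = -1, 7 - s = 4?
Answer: 13685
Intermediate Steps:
s = 3 (s = 7 - 1*4 = 7 - 4 = 3)
n(C) = 2 (n(C) = (-1 + 0) + 3 = -1 + 3 = 2)
-119*(n(12) - 117) = -119*(2 - 117) = -119*(-115) = 13685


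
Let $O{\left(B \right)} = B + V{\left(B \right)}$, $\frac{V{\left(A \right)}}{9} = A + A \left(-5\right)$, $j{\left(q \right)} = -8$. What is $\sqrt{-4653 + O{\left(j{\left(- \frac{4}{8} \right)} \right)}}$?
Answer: $i \sqrt{4373} \approx 66.129 i$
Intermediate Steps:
$V{\left(A \right)} = - 36 A$ ($V{\left(A \right)} = 9 \left(A + A \left(-5\right)\right) = 9 \left(A - 5 A\right) = 9 \left(- 4 A\right) = - 36 A$)
$O{\left(B \right)} = - 35 B$ ($O{\left(B \right)} = B - 36 B = - 35 B$)
$\sqrt{-4653 + O{\left(j{\left(- \frac{4}{8} \right)} \right)}} = \sqrt{-4653 - -280} = \sqrt{-4653 + 280} = \sqrt{-4373} = i \sqrt{4373}$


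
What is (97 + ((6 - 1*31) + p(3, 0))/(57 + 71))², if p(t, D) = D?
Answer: 153536881/16384 ≈ 9371.1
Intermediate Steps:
(97 + ((6 - 1*31) + p(3, 0))/(57 + 71))² = (97 + ((6 - 1*31) + 0)/(57 + 71))² = (97 + ((6 - 31) + 0)/128)² = (97 + (-25 + 0)*(1/128))² = (97 - 25*1/128)² = (97 - 25/128)² = (12391/128)² = 153536881/16384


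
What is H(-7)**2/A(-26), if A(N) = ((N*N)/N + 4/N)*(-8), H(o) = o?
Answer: 637/2720 ≈ 0.23419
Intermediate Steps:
A(N) = -32/N - 8*N (A(N) = (N**2/N + 4/N)*(-8) = (N + 4/N)*(-8) = -32/N - 8*N)
H(-7)**2/A(-26) = (-7)**2/(-32/(-26) - 8*(-26)) = 49/(-32*(-1/26) + 208) = 49/(16/13 + 208) = 49/(2720/13) = 49*(13/2720) = 637/2720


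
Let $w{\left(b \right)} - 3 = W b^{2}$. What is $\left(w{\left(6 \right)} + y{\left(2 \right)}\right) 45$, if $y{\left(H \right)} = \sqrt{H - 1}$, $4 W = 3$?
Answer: $1395$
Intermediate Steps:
$W = \frac{3}{4}$ ($W = \frac{1}{4} \cdot 3 = \frac{3}{4} \approx 0.75$)
$y{\left(H \right)} = \sqrt{-1 + H}$
$w{\left(b \right)} = 3 + \frac{3 b^{2}}{4}$
$\left(w{\left(6 \right)} + y{\left(2 \right)}\right) 45 = \left(\left(3 + \frac{3 \cdot 6^{2}}{4}\right) + \sqrt{-1 + 2}\right) 45 = \left(\left(3 + \frac{3}{4} \cdot 36\right) + \sqrt{1}\right) 45 = \left(\left(3 + 27\right) + 1\right) 45 = \left(30 + 1\right) 45 = 31 \cdot 45 = 1395$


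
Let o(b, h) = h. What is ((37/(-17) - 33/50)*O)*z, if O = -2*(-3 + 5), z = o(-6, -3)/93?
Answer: -4822/13175 ≈ -0.36600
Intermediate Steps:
z = -1/31 (z = -3/93 = -3*1/93 = -1/31 ≈ -0.032258)
O = -4 (O = -2*2 = -4)
((37/(-17) - 33/50)*O)*z = ((37/(-17) - 33/50)*(-4))*(-1/31) = ((37*(-1/17) - 33*1/50)*(-4))*(-1/31) = ((-37/17 - 33/50)*(-4))*(-1/31) = -2411/850*(-4)*(-1/31) = (4822/425)*(-1/31) = -4822/13175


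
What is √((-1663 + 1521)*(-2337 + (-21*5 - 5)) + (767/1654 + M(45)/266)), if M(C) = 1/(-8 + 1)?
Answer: √4203753033274019/109991 ≈ 589.47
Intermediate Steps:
M(C) = -⅐ (M(C) = 1/(-7) = -⅐)
√((-1663 + 1521)*(-2337 + (-21*5 - 5)) + (767/1654 + M(45)/266)) = √((-1663 + 1521)*(-2337 + (-21*5 - 5)) + (767/1654 - ⅐/266)) = √(-142*(-2337 + (-105 - 5)) + (767*(1/1654) - ⅐*1/266)) = √(-142*(-2337 - 110) + (767/1654 - 1/1862)) = √(-142*(-2447) + 356625/769937) = √(347474 + 356625/769937) = √(267533445763/769937) = √4203753033274019/109991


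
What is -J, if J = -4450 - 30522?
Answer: 34972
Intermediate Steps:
J = -34972
-J = -1*(-34972) = 34972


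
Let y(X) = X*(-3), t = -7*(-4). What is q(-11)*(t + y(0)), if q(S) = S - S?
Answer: 0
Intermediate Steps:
q(S) = 0
t = 28
y(X) = -3*X
q(-11)*(t + y(0)) = 0*(28 - 3*0) = 0*(28 + 0) = 0*28 = 0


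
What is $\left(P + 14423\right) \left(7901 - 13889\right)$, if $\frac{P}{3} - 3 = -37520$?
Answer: $587590464$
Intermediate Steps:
$P = -112551$ ($P = 9 + 3 \left(-37520\right) = 9 - 112560 = -112551$)
$\left(P + 14423\right) \left(7901 - 13889\right) = \left(-112551 + 14423\right) \left(7901 - 13889\right) = \left(-98128\right) \left(-5988\right) = 587590464$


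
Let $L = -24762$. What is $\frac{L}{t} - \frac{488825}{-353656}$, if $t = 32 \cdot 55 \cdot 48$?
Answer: $\frac{677889711}{622434560} \approx 1.0891$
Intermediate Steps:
$t = 84480$ ($t = 1760 \cdot 48 = 84480$)
$\frac{L}{t} - \frac{488825}{-353656} = - \frac{24762}{84480} - \frac{488825}{-353656} = \left(-24762\right) \frac{1}{84480} - - \frac{488825}{353656} = - \frac{4127}{14080} + \frac{488825}{353656} = \frac{677889711}{622434560}$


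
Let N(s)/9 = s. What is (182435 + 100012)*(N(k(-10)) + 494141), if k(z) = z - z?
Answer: 139568643027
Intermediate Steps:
k(z) = 0
N(s) = 9*s
(182435 + 100012)*(N(k(-10)) + 494141) = (182435 + 100012)*(9*0 + 494141) = 282447*(0 + 494141) = 282447*494141 = 139568643027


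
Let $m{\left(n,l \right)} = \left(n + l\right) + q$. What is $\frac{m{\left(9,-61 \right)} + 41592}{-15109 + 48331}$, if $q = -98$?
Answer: $\frac{6907}{5537} \approx 1.2474$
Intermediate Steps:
$m{\left(n,l \right)} = -98 + l + n$ ($m{\left(n,l \right)} = \left(n + l\right) - 98 = \left(l + n\right) - 98 = -98 + l + n$)
$\frac{m{\left(9,-61 \right)} + 41592}{-15109 + 48331} = \frac{\left(-98 - 61 + 9\right) + 41592}{-15109 + 48331} = \frac{-150 + 41592}{33222} = 41442 \cdot \frac{1}{33222} = \frac{6907}{5537}$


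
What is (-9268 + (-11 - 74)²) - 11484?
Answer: -13527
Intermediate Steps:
(-9268 + (-11 - 74)²) - 11484 = (-9268 + (-85)²) - 11484 = (-9268 + 7225) - 11484 = -2043 - 11484 = -13527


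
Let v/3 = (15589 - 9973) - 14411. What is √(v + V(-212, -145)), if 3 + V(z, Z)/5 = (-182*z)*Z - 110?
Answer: 15*I*√124446 ≈ 5291.5*I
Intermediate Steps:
V(z, Z) = -565 - 910*Z*z (V(z, Z) = -15 + 5*((-182*z)*Z - 110) = -15 + 5*(-182*Z*z - 110) = -15 + 5*(-110 - 182*Z*z) = -15 + (-550 - 910*Z*z) = -565 - 910*Z*z)
v = -26385 (v = 3*((15589 - 9973) - 14411) = 3*(5616 - 14411) = 3*(-8795) = -26385)
√(v + V(-212, -145)) = √(-26385 + (-565 - 910*(-145)*(-212))) = √(-26385 + (-565 - 27973400)) = √(-26385 - 27973965) = √(-28000350) = 15*I*√124446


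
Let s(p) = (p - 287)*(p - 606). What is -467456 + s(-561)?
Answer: 522160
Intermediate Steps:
s(p) = (-606 + p)*(-287 + p) (s(p) = (-287 + p)*(-606 + p) = (-606 + p)*(-287 + p))
-467456 + s(-561) = -467456 + (173922 + (-561)**2 - 893*(-561)) = -467456 + (173922 + 314721 + 500973) = -467456 + 989616 = 522160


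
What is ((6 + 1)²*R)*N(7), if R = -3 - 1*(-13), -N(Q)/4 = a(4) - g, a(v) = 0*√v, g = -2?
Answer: -3920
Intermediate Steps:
a(v) = 0
N(Q) = -8 (N(Q) = -4*(0 - 1*(-2)) = -4*(0 + 2) = -4*2 = -8)
R = 10 (R = -3 + 13 = 10)
((6 + 1)²*R)*N(7) = ((6 + 1)²*10)*(-8) = (7²*10)*(-8) = (49*10)*(-8) = 490*(-8) = -3920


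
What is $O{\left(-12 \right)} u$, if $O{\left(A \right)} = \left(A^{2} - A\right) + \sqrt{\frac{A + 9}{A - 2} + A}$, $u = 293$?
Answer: $45708 + \frac{293 i \sqrt{2310}}{14} \approx 45708.0 + 1005.9 i$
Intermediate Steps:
$O{\left(A \right)} = A^{2} + \sqrt{A + \frac{9 + A}{-2 + A}} - A$ ($O{\left(A \right)} = \left(A^{2} - A\right) + \sqrt{\frac{9 + A}{-2 + A} + A} = \left(A^{2} - A\right) + \sqrt{A + \frac{9 + A}{-2 + A}} = A^{2} + \sqrt{A + \frac{9 + A}{-2 + A}} - A$)
$O{\left(-12 \right)} u = \left(\left(-12\right)^{2} + \sqrt{\frac{9 + \left(-12\right)^{2} - -12}{-2 - 12}} - -12\right) 293 = \left(144 + \sqrt{\frac{9 + 144 + 12}{-14}} + 12\right) 293 = \left(144 + \sqrt{\left(- \frac{1}{14}\right) 165} + 12\right) 293 = \left(144 + \sqrt{- \frac{165}{14}} + 12\right) 293 = \left(144 + \frac{i \sqrt{2310}}{14} + 12\right) 293 = \left(156 + \frac{i \sqrt{2310}}{14}\right) 293 = 45708 + \frac{293 i \sqrt{2310}}{14}$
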